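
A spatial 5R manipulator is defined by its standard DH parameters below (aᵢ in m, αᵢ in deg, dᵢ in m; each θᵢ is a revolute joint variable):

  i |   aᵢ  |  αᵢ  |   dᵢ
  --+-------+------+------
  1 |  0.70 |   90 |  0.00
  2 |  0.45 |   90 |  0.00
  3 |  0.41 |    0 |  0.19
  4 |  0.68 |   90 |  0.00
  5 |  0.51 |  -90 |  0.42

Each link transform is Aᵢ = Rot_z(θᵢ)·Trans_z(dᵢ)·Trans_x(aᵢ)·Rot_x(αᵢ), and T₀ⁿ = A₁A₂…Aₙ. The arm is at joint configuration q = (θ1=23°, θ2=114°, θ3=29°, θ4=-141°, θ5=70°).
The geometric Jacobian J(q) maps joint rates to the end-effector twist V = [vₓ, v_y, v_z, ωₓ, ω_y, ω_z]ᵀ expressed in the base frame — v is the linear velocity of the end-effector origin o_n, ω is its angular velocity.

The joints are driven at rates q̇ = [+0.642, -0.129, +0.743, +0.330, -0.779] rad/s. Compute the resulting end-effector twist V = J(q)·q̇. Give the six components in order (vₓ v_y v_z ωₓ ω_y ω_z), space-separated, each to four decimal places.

-1.1238 1.3231 0.2307 0.4675 0.6556 1.7383

o_n = [0.9996, 0.8981, 0.3627]
J₁: ẑ×o_n = [-0.8981, 0.9996, 0.0000], ω = ẑ
J2: z=[0.3907, -0.9205, 0.0000] o=[0.6444, 0.2735, 0.0000] → [-0.3339, -0.1417, 0.5711, 0.3907, -0.9205, 0.0000]
J3: z=[0.8409, 0.3570, 0.4067] o=[0.4759, 0.2020, 0.4111] → [-0.3004, 0.2537, 0.3984, 0.8409, 0.3570, 0.4067]
J4: z=[0.8409, 0.3570, 0.4067] o=[0.5791, 0.0299, 0.8160] → [-0.5149, 0.5522, 0.5800, 0.8409, 0.3570, 0.4067]
J5: z=[0.4935, -0.1975, -0.8470] o=[0.4281, 0.6507, 0.5833] → [0.2531, -0.3753, 0.2350, 0.4935, -0.1975, -0.8470]
V = J·q̇ = [-1.1238, 1.3231, 0.2307, 0.4675, 0.6556, 1.7383]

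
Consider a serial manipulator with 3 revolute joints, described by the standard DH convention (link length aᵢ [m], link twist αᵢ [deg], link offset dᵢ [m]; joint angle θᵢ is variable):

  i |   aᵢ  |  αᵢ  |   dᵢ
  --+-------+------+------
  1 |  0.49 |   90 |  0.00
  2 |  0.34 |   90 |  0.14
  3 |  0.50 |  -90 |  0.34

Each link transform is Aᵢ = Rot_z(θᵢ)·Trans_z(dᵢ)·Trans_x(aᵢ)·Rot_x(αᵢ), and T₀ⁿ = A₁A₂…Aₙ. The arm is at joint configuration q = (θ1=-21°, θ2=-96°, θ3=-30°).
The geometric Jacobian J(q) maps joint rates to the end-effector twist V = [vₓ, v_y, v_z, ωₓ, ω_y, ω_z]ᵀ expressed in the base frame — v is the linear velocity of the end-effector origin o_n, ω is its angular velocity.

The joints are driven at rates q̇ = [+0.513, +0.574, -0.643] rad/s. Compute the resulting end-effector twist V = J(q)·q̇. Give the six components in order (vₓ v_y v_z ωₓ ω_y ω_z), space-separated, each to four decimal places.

o_n = [0.1058, 0.0772, -0.7332]
J₁: ẑ×o_n = [-0.0772, 0.1058, 0.0000], ω = ẑ
J2: z=[-0.3584, -0.9336, 0.0000] o=[0.4575, -0.1756, 0.0000] → [0.6845, -0.2628, -0.4189, -0.3584, -0.9336, 0.0000]
J3: z=[-0.9285, 0.3564, 0.1045] o=[0.3741, -0.2936, -0.3381] → [-0.1796, -0.3949, -0.2486, -0.9285, 0.3564, 0.1045]
V = J·q̇ = [0.4688, 0.1573, -0.0806, 0.3913, -0.7650, 0.4458]

0.4688 0.1573 -0.0806 0.3913 -0.7650 0.4458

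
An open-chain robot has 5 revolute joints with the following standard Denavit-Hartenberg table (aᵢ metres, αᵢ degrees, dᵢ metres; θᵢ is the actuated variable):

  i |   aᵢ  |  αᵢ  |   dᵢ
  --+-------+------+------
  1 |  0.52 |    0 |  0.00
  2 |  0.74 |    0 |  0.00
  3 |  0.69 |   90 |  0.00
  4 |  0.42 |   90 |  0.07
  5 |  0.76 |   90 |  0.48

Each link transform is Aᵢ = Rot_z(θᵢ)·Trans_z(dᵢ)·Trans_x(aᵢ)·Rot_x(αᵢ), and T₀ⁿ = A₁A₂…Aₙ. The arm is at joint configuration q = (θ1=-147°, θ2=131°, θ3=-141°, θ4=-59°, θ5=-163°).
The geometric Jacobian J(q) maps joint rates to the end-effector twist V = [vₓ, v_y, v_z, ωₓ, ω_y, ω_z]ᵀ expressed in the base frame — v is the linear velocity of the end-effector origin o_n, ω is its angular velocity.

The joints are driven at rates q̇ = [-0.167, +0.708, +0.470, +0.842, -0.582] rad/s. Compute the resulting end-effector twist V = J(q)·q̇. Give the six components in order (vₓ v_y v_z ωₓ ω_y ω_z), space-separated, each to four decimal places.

0.1606 0.8262 -0.3686 -0.7882 0.5801 1.3108

o_n = [0.2237, -0.6744, 0.0158]
J₁: ẑ×o_n = [0.6744, 0.2237, -0.0000], ω = ẑ
J2: z=[0.0000, 0.0000, 1.0000] o=[-0.4361, -0.2832, 0.0000] → [0.3912, 0.6598, -0.0000, 0.0000, 0.0000, 1.0000]
J3: z=[0.0000, 0.0000, 1.0000] o=[0.2752, -0.4872, 0.0000] → [0.1872, -0.0515, 0.0000, 0.0000, 0.0000, 1.0000]
J4: z=[-0.3907, 0.9205, 0.0000] o=[-0.3599, -0.7568, 0.0000] → [0.0145, 0.0062, -0.5694, -0.3907, 0.9205, 0.0000]
J5: z=[0.7890, 0.3349, -0.5150] o=[-0.5864, -0.7769, -0.3600] → [0.1786, -0.7137, -0.1905, 0.7890, 0.3349, -0.5150]
V = J·q̇ = [0.1606, 0.8262, -0.3686, -0.7882, 0.5801, 1.3108]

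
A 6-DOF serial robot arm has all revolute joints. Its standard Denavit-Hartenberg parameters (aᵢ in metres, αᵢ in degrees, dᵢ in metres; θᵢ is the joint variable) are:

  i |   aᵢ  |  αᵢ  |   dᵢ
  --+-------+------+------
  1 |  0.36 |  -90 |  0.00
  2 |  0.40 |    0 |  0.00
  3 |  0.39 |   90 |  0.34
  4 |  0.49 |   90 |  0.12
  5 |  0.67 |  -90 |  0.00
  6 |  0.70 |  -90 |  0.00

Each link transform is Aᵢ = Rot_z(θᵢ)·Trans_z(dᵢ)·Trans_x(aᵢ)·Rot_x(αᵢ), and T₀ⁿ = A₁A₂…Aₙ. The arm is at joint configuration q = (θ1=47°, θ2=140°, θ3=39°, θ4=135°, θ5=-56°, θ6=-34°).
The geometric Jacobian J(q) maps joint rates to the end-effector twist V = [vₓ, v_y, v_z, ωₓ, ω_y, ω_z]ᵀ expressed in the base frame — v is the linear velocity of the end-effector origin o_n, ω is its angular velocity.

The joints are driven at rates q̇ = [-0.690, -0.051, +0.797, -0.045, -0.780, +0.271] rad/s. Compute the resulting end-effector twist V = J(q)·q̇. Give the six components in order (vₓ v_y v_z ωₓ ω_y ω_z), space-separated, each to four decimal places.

1.3925 0.3765 0.4915 0.2273 0.7618 -0.7841

o_n = [-0.9217, 1.1489, 0.6624]
J₁: ẑ×o_n = [-1.1489, -0.9217, 0.0000], ω = ẑ
J2: z=[-0.7314, 0.6820, 0.0000] o=[0.2455, 0.2633, 0.0000] → [0.4517, 0.4844, 0.1484, -0.7314, 0.6820, 0.0000]
J3: z=[-0.7314, 0.6820, 0.0000] o=[0.0365, 0.0392, -0.2571] → [0.6271, 0.6725, -0.1581, -0.7314, 0.6820, 0.0000]
J4: z=[0.0119, 0.0128, -0.9998] o=[-0.4781, -0.0141, -0.2639] → [1.1747, 0.4326, 0.0195, 0.0119, 0.0128, -0.9998]
J5: z=[-0.9993, -0.0348, -0.0123] o=[-0.4938, 0.4771, -0.3779] → [-0.0279, 1.0448, -0.6863, -0.9993, -0.0348, -0.0123]
J6: z=[-0.0223, 0.8356, -0.5489] o=[-0.5135, 0.8444, 0.1821] → [0.5684, 0.2348, 0.3343, -0.0223, 0.8356, -0.5489]
V = J·q̇ = [1.3925, 0.3765, 0.4915, 0.2273, 0.7618, -0.7841]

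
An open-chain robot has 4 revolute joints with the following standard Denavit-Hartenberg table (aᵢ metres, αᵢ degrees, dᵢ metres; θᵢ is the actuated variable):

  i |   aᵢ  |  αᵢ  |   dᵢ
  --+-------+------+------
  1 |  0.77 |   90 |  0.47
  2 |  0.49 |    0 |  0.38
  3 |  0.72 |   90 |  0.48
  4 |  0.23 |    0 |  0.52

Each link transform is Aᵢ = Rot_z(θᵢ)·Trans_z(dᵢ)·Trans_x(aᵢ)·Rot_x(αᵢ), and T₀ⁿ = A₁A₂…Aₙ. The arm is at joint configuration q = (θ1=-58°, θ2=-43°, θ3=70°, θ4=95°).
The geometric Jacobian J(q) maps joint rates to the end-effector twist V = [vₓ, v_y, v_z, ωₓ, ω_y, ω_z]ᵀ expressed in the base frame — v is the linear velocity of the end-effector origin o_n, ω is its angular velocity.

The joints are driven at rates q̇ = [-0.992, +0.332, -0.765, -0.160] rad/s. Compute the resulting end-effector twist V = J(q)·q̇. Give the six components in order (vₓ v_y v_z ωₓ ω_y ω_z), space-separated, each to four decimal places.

o_n = [0.1299, -2.2632, -0.0097]
J₁: ẑ×o_n = [2.2632, 0.1299, -0.0000], ω = ẑ
J2: z=[-0.8480, -0.5299, 0.0000] o=[0.4080, -0.6530, 0.4700] → [0.2542, -0.4068, 1.2181, -0.8480, -0.5299, 0.0000]
J3: z=[-0.8480, -0.5299, 0.0000] o=[0.2757, -1.1583, 0.1358] → [0.0771, -0.1234, 0.8597, -0.8480, -0.5299, 0.0000]
J4: z=[0.2406, -0.3850, -0.8910] o=[0.2086, -1.9567, 0.4627] → [-0.0912, 0.1838, -0.1040, 0.2406, -0.3850, -0.8910]
V = J·q̇ = [-2.2051, -0.1989, -0.2366, 0.3287, 0.2911, -0.8494]

-2.2051 -0.1989 -0.2366 0.3287 0.2911 -0.8494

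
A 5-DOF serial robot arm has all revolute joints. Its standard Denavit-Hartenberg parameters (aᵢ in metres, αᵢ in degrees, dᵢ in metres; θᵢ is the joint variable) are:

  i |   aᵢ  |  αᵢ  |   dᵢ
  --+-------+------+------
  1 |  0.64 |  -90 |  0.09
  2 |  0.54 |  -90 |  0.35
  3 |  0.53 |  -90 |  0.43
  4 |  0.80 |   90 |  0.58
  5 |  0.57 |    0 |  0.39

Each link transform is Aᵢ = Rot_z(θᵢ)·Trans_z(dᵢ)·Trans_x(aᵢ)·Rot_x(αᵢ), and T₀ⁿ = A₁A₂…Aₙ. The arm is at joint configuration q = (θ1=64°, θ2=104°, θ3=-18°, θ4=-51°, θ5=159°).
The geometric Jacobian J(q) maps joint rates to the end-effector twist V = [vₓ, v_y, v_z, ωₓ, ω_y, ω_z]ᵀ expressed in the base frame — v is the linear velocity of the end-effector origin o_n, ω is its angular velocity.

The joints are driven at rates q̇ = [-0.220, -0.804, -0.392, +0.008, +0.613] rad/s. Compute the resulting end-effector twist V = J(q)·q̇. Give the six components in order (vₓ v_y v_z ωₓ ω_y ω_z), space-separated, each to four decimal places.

-0.2465 0.9520 -1.0080 0.9122 -0.3169 0.2157

o_n = [0.0278, -0.5672, -0.8203]
J₁: ẑ×o_n = [0.5672, 0.0278, -0.0000], ω = ẑ
J2: z=[-0.8988, 0.4384, 0.0000] o=[0.2806, 0.5752, 0.0900] → [-0.3991, -0.8182, 1.1376, -0.8988, 0.4384, 0.0000]
J3: z=[-0.4253, -0.8721, 0.2419] o=[-0.0913, 0.6112, -0.4340] → [0.6220, -0.1355, 0.6051, -0.4253, -0.8721, 0.2419]
J4: z=[0.8220, -0.4841, -0.2998] o=[-0.4748, 0.1984, -0.8190] → [-0.2290, -0.1497, -0.3860, 0.8220, -0.4841, -0.2998]
J5: z=[0.0265, -0.4934, 0.8694] o=[-0.4531, -0.6605, -1.3071] → [-0.3212, 0.4052, 0.2398, 0.0265, -0.4934, 0.8694]
V = J·q̇ = [-0.2465, 0.9520, -1.0080, 0.9122, -0.3169, 0.2157]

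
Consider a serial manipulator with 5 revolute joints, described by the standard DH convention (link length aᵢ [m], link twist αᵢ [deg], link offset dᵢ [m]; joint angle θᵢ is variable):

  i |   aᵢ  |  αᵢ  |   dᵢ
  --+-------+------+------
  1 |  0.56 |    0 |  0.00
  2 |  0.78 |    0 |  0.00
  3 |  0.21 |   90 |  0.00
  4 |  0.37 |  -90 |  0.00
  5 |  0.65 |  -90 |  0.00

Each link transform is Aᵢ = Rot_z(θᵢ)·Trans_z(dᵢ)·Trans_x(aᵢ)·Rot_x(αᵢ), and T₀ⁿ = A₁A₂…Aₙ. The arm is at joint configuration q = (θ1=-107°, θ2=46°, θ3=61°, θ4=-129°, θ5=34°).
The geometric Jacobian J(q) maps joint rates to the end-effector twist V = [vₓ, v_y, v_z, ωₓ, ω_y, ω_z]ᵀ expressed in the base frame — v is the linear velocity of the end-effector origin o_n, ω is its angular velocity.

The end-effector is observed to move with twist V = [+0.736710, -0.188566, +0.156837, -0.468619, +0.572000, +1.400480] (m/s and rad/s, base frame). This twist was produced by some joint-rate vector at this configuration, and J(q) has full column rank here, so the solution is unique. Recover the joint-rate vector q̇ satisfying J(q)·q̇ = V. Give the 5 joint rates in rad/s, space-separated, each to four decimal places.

0.8870 0.8350 -0.7010 -0.5720 -0.6030

o_n = [-0.1475, -0.8543, -0.7063]
J₁: ẑ×o_n = [0.8543, -0.1475, 0.0000], ω = ẑ
J2: z=[0.0000, 0.0000, 1.0000] o=[-0.1637, -0.5355, 0.0000] → [0.3187, 0.0162, -0.0000, 0.0000, 0.0000, 1.0000]
J3: z=[0.0000, 0.0000, 1.0000] o=[0.2144, -1.2177, 0.0000] → [-0.3635, -0.3620, 0.0000, 0.0000, 0.0000, 1.0000]
J4: z=[-0.0000, -1.0000, 0.0000] o=[0.4244, -1.2177, 0.0000] → [0.7063, -0.0000, -0.5720, -0.0000, -1.0000, 0.0000]
J5: z=[0.7771, -0.0000, -0.6293] o=[0.1916, -1.2177, -0.2875] → [0.2287, 0.5389, 0.2825, 0.7771, -0.0000, -0.6293]
q̇ = J⁺·V = [0.8870, 0.8350, -0.7010, -0.5720, -0.6030]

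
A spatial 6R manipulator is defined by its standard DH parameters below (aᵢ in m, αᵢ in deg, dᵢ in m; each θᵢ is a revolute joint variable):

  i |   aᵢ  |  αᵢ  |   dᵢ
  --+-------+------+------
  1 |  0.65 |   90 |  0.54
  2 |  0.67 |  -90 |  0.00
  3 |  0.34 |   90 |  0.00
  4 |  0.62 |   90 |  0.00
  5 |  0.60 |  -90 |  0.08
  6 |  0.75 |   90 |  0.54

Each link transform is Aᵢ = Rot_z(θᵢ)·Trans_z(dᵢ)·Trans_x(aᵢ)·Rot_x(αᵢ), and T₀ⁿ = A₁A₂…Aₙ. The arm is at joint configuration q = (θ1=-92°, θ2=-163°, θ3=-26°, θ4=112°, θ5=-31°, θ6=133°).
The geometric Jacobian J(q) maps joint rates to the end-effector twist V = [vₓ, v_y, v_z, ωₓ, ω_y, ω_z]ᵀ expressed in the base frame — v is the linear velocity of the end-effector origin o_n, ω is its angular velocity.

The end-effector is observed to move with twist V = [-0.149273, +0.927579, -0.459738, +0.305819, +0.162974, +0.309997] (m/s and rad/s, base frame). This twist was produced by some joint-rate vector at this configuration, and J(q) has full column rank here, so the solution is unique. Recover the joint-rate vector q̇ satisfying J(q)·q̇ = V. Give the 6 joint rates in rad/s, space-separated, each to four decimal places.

o_n = [-0.2013, -0.7851, -0.1775]
J₁: ẑ×o_n = [0.7851, -0.2013, 0.0000], ω = ẑ
J2: z=[-0.9994, 0.0349, 0.0000] o=[-0.0227, -0.6496, 0.5400] → [-0.0250, -0.7170, 0.1417, -0.9994, 0.0349, 0.0000]
J3: z=[-0.0102, -0.2922, -0.9563] o=[-0.0003, -0.0093, 0.3441] → [-0.5895, 0.1868, -0.0508, -0.0102, -0.2922, -0.9563]
J4: z=[-0.9129, -0.3876, 0.1282] o=[-0.1391, 0.2880, 0.2548] → [0.3051, -0.4026, 0.9555, -0.9129, -0.3876, 0.1282]
J5: z=[-0.3822, 0.7012, -0.6019] o=[-0.0502, -0.0830, -0.2339] → [-0.3830, 0.1125, 0.3743, -0.3822, 0.7012, -0.6019]
J6: z=[-0.7086, -0.6404, -0.2961] o=[0.2751, -0.2149, -0.7271] → [-0.5208, 0.5305, 0.0989, -0.7086, -0.6404, -0.2961]
q̇ = J⁺·V = [0.6290, -0.4450, -0.3410, -0.7170, 0.4980, 0.8560]

0.6290 -0.4450 -0.3410 -0.7170 0.4980 0.8560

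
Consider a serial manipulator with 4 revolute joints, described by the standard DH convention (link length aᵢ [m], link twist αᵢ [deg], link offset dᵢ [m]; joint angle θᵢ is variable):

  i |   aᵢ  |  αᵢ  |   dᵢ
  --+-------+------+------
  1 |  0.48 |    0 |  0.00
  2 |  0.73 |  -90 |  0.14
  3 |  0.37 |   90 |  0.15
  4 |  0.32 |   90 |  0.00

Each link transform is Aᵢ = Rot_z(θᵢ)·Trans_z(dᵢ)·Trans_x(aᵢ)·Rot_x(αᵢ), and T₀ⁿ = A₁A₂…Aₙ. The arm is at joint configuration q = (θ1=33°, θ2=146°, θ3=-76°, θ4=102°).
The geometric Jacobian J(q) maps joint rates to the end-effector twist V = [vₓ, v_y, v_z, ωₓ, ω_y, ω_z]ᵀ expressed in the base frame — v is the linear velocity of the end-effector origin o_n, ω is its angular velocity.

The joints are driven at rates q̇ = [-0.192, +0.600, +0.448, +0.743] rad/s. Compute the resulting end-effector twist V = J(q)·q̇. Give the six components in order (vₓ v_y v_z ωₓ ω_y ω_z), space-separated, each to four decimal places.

0.1586 -0.3576 -0.2585 0.7130 -0.4605 0.5877

o_n = [-0.4088, -0.1875, 0.4345]
J₁: ẑ×o_n = [0.1875, -0.4088, 0.0000], ω = ẑ
J2: z=[0.0000, 0.0000, 1.0000] o=[0.4026, 0.2614, 0.0000] → [0.4489, -0.8114, 0.0000, 0.0000, 0.0000, 1.0000]
J3: z=[-0.0175, -0.9998, 0.0000] o=[-0.3273, 0.2742, 0.1400] → [-0.2944, 0.0051, -0.0734, -0.0175, -0.9998, 0.0000]
J4: z=[0.9701, -0.0169, 0.2419] o=[-0.4194, 0.1258, 0.4990] → [0.0769, 0.0652, -0.3037, 0.9701, -0.0169, 0.2419]
V = J·q̇ = [0.1586, -0.3576, -0.2585, 0.7130, -0.4605, 0.5877]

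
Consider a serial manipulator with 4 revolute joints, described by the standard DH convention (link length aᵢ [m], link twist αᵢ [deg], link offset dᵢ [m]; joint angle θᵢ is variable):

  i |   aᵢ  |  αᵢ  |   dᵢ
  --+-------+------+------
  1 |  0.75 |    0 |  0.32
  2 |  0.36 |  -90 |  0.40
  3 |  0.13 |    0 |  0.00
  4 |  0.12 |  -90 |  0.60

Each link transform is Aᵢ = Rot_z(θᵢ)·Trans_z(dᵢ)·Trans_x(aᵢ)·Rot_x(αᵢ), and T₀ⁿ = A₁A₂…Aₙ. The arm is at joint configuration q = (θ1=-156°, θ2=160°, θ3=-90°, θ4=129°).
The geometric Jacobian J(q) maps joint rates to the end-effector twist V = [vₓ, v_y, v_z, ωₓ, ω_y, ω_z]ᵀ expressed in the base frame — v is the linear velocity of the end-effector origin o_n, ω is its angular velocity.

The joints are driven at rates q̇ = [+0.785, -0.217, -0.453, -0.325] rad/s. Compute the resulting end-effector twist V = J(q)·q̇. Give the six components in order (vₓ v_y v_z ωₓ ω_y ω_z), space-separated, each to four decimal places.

o_n = [-0.2749, 0.3251, 0.7745]
J₁: ẑ×o_n = [-0.3251, -0.2749, 0.0000], ω = ẑ
J2: z=[0.0000, 0.0000, 1.0000] o=[-0.6852, -0.3051, 0.3200] → [-0.6302, 0.4103, 0.0000, 0.0000, 0.0000, 1.0000]
J3: z=[-0.0698, 0.9976, 0.0000] o=[-0.3260, -0.2799, 0.7200] → [0.0543, 0.0038, -0.0933, -0.0698, 0.9976, 0.0000]
J4: z=[-0.0698, 0.9976, 0.0000] o=[-0.3260, -0.2799, 0.8500] → [-0.0753, -0.0053, -0.0933, -0.0698, 0.9976, 0.0000]
V = J·q̇ = [-0.1186, -0.3048, 0.0726, 0.0543, -0.7761, 0.5680]

-0.1186 -0.3048 0.0726 0.0543 -0.7761 0.5680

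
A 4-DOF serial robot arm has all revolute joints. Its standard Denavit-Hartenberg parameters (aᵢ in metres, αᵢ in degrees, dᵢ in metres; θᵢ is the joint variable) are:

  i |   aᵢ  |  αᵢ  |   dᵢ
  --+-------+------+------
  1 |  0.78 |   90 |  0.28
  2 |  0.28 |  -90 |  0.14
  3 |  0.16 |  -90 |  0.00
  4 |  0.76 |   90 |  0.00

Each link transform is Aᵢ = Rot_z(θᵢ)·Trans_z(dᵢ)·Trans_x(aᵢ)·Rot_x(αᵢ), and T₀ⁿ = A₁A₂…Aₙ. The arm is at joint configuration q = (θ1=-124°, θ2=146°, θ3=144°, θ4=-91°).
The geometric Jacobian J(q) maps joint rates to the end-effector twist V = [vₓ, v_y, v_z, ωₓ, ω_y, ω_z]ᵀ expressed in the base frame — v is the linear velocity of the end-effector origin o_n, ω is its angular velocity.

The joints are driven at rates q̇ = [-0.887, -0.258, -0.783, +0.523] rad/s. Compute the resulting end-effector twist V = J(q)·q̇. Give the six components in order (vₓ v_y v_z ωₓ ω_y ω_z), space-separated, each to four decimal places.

o_n = [-0.1683, -0.1535, -0.2598]
J₁: ẑ×o_n = [0.1535, -0.1683, 0.0000], ω = ẑ
J2: z=[-0.8290, 0.5592, 0.0000] o=[-0.4362, -0.6466, 0.2800] → [-0.3018, -0.4475, -0.5586, -0.8290, 0.5592, 0.0000]
J3: z=[0.3127, 0.4636, -0.8290] o=[-0.4224, -0.3759, 0.4366] → [-0.1384, 0.0071, -0.0482, 0.3127, 0.4636, -0.8290]
J4: z=[-0.9432, 0.0484, -0.3287] o=[-0.4045, -0.5175, 0.3642] → [0.0894, -0.6661, -0.3548, -0.9432, 0.0484, -0.3287]
V = J·q̇ = [0.0969, -0.0892, -0.0037, -0.5242, -0.4819, -0.4098]

0.0969 -0.0892 -0.0037 -0.5242 -0.4819 -0.4098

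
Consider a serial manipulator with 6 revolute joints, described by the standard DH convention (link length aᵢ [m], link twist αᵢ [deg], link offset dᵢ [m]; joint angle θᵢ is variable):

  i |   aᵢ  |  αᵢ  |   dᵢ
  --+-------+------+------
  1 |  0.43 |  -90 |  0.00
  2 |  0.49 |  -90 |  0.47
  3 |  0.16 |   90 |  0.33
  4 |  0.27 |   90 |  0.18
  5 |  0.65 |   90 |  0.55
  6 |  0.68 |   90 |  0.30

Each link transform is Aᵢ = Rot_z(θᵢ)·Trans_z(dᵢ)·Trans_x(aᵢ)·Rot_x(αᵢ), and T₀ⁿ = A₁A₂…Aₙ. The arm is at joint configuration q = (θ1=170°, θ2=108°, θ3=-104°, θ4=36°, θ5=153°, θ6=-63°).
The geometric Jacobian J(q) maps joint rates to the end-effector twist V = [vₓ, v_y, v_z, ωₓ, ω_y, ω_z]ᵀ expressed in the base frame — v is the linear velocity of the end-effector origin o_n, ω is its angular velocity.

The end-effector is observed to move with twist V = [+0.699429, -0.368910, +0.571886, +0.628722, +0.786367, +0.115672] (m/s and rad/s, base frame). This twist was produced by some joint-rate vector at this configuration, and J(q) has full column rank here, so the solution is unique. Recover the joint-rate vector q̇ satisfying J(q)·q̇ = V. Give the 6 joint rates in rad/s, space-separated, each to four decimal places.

0.9650 -0.6390 -0.3800 -0.7900 -0.7420 -0.0890

o_n = [-0.4177, 0.0450, 0.3288]
J₁: ẑ×o_n = [-0.0450, -0.4177, 0.0000], ω = ẑ
J2: z=[-0.1736, -0.9848, 0.0000] o=[-0.4235, 0.0747, 0.0000] → [-0.3238, 0.0571, 0.0108, -0.1736, -0.9848, 0.0000]
J3: z=[0.9366, -0.1651, 0.3090] o=[-0.3560, -0.4145, -0.4660] → [-0.2733, -0.7636, 0.4202, 0.9366, -0.1651, 0.3090]
J4: z=[-0.2533, 0.2903, 0.9228] o=[-0.0856, -0.6198, -0.3272] → [-0.4231, -0.1403, -0.0720, -0.2533, 0.2903, 0.9228]
J5: z=[-0.9000, -0.4204, -0.1148] o=[-0.0355, -0.7996, -0.0618] → [-0.0673, 0.3955, -0.9210, -0.9000, -0.4204, -0.1148]
J6: z=[-0.0647, -0.1316, 0.9892] o=[-0.8106, -0.4473, -0.0656] → [-0.5390, 0.4141, 0.0199, -0.0647, -0.1316, 0.9892]
q̇ = J⁺·V = [0.9650, -0.6390, -0.3800, -0.7900, -0.7420, -0.0890]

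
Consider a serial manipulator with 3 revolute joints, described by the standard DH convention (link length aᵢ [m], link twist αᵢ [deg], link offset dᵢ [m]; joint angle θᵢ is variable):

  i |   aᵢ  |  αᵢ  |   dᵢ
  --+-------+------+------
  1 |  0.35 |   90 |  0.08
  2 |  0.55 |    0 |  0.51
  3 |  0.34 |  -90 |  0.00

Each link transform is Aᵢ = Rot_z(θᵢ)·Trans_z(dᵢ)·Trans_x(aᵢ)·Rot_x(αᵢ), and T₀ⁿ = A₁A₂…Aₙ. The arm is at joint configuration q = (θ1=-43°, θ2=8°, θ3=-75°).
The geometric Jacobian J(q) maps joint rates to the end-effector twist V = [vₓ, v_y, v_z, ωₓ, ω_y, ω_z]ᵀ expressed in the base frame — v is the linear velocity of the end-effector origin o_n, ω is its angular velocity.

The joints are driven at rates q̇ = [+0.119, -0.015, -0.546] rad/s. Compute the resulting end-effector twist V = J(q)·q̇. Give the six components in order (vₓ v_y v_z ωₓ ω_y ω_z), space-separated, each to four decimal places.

0.0002 0.1670 -0.0827 0.3826 0.4103 0.1190

o_n = [0.4036, -1.0737, -0.1564]
J₁: ẑ×o_n = [1.0737, 0.4036, -0.0000], ω = ẑ
J2: z=[-0.6820, -0.7314, 0.0000] o=[0.2560, -0.2387, 0.0800] → [0.1729, -0.1612, 0.6775, -0.6820, -0.7314, 0.0000]
J3: z=[-0.6820, -0.7314, 0.0000] o=[0.3065, -0.9831, 0.1565] → [0.2289, -0.2134, 0.1328, -0.6820, -0.7314, 0.0000]
V = J·q̇ = [0.0002, 0.1670, -0.0827, 0.3826, 0.4103, 0.1190]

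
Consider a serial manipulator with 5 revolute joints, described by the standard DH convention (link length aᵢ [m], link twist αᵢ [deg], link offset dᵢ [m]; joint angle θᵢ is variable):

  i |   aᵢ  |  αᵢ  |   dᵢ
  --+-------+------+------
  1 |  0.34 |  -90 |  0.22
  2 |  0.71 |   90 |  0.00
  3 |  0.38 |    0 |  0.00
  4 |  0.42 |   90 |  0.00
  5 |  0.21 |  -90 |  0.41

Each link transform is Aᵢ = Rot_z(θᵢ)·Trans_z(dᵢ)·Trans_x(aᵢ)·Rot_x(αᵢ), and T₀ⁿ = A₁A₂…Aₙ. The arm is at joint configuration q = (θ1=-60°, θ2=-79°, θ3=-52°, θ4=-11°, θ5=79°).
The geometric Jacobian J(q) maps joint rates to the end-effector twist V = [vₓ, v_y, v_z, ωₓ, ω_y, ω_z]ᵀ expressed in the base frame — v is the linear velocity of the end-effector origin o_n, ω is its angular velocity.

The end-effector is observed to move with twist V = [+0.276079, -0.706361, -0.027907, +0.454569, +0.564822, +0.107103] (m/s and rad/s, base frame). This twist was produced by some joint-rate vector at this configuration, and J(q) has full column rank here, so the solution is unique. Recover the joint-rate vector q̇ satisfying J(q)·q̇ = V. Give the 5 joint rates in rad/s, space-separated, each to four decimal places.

o_n = [-0.6316, -0.6971, 1.0324]
J₁: ẑ×o_n = [0.6971, -0.6316, 0.0000], ω = ẑ
J2: z=[0.8660, 0.5000, 0.0000] o=[0.1700, -0.2944, 0.2200] → [0.4062, -0.7035, 0.0521, 0.8660, 0.5000, 0.0000]
J3: z=[-0.4908, 0.8501, 0.1908] o=[0.2377, -0.4118, 0.9170] → [0.1526, -0.1092, 0.8791, -0.4908, 0.8501, 0.1908]
J4: z=[-0.4908, 0.8501, 0.1908] o=[0.0007, -0.6002, 1.1466] → [-0.0786, -0.1767, 0.5851, -0.4908, 0.8501, 0.1908]
J5: z=[-0.4782, -0.0798, -0.8746] o=[-0.3052, -0.8188, 1.3338] → [0.1305, 0.1414, -0.0842, -0.4782, -0.0798, -0.8746]
q̇ = J⁺·V = [0.1860, 0.7410, -0.6670, 0.9090, 0.1430]

0.1860 0.7410 -0.6670 0.9090 0.1430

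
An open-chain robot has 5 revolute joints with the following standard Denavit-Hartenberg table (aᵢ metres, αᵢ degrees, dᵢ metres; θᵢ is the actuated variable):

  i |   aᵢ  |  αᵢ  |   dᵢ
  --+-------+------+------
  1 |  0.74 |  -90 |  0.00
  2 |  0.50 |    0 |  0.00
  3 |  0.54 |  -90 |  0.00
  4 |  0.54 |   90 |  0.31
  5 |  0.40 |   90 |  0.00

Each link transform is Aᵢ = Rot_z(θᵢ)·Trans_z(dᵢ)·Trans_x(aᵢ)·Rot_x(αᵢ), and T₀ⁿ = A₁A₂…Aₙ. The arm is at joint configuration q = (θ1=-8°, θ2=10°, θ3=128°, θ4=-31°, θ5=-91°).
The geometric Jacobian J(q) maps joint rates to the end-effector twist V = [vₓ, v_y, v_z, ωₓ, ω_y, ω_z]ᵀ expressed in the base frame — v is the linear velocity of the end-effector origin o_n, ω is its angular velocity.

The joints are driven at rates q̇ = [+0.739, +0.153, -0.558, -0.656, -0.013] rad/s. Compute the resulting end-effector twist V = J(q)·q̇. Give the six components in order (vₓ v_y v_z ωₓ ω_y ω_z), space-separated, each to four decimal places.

o_n = [0.5846, 0.1951, -0.8207]
J₁: ẑ×o_n = [-0.1951, 0.5846, 0.0000], ω = ẑ
J2: z=[0.1392, 0.9903, 0.0000] o=[0.7328, -0.1030, 0.0000] → [-0.8127, 0.1142, 0.1882, 0.1392, 0.9903, 0.0000]
J3: z=[0.1392, 0.9903, 0.0000] o=[1.2204, -0.1715, -0.0868] → [-0.7267, 0.1021, 0.6807, 0.1392, 0.9903, 0.0000]
J4: z=[-0.6626, 0.0931, 0.7431] o=[0.8230, -0.1157, -0.4482] → [-0.2656, -0.4240, -0.1837, -0.6626, 0.0931, 0.7431]
J5: z=[0.4983, 0.7956, 0.3446] o=[0.3157, 0.2365, -0.5275] → [-0.2190, 0.2388, -0.2346, 0.4983, 0.7956, 0.3446]
V = J·q̇ = [0.3141, 0.6676, -0.2274, 0.3718, -0.4725, 0.2470]

0.3141 0.6676 -0.2274 0.3718 -0.4725 0.2470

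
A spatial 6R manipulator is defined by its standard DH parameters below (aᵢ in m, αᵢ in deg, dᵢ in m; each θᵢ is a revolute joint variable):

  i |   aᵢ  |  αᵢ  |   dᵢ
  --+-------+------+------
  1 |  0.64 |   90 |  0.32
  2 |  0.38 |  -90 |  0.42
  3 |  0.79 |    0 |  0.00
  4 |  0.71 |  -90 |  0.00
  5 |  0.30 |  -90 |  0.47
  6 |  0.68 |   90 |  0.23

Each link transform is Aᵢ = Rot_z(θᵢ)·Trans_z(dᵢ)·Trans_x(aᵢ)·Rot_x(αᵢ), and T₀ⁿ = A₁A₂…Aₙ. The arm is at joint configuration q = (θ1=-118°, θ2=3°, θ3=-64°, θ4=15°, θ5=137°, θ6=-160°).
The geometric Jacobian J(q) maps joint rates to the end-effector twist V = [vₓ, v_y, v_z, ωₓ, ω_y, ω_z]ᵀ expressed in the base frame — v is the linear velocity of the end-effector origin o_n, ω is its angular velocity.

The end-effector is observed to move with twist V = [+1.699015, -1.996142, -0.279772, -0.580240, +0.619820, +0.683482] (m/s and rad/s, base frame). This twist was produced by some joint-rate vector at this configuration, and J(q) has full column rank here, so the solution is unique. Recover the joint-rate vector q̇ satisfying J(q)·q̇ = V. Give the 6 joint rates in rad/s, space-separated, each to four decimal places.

o_n = [-2.2507, -1.5200, 0.8121]
J₁: ẑ×o_n = [1.5200, -2.2507, 0.0000], ω = ẑ
J2: z=[-0.8829, 0.4695, 0.0000] o=[-0.3005, -0.5651, 0.3200] → [0.2310, 0.4345, 1.7588, -0.8829, 0.4695, 0.0000]
J3: z=[0.0246, 0.0462, 0.9986] o=[-0.8495, -0.7030, 0.3399] → [0.8377, -1.4110, 0.0447, 0.0246, 0.0462, 0.9986]
J4: z=[0.0246, 0.0462, 0.9986] o=[-1.6388, -0.6750, 0.3580] → [0.8649, -0.6223, 0.0075, 0.0246, 0.0462, 0.9986]
J5: z=[0.2254, -0.9735, 0.0395] o=[-2.3303, -0.8341, 0.3824] → [-0.3912, -0.0937, -0.0772, 0.2254, -0.9735, 0.0395]
J6: z=[0.6822, 0.1867, 0.7069] o=[-2.0156, -1.2519, 0.1891] → [0.3058, -0.5912, -0.1390, 0.6822, 0.1867, 0.7069]
q̇ = J⁺·V = [0.7730, -0.2870, 0.4980, 0.1130, -0.9260, -0.9380]

0.7730 -0.2870 0.4980 0.1130 -0.9260 -0.9380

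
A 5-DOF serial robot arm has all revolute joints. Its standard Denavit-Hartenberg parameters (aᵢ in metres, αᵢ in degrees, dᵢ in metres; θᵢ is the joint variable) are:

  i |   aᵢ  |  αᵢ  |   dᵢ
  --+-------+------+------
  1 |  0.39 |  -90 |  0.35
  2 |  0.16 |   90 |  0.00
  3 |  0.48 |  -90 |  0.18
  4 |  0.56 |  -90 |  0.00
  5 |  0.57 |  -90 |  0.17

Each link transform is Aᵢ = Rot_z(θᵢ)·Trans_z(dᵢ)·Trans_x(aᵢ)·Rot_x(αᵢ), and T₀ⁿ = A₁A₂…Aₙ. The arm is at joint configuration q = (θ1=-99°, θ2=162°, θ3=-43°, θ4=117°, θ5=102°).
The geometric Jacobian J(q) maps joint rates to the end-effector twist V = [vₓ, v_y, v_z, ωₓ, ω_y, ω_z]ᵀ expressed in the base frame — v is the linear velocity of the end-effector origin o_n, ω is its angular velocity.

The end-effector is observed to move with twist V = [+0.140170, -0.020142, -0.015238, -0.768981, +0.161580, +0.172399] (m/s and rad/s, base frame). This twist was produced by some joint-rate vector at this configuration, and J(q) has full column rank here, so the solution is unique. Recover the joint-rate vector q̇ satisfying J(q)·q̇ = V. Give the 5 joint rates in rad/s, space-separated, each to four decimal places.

0.2680 -0.9480 0.0470 0.1650 0.0700

o_n = [-0.5623, -0.3851, 0.5186]
J₁: ẑ×o_n = [0.3851, -0.5623, 0.0000], ω = ẑ
J2: z=[0.9877, -0.1564, 0.0000] o=[-0.0610, -0.3852, 0.3500] → [-0.0264, -0.1666, -0.0783, 0.9877, -0.1564, 0.0000]
J3: z=[-0.0483, -0.3052, -0.9511] o=[-0.0372, -0.2349, 0.3006] → [-0.2094, 0.5099, -0.1530, -0.0483, -0.3052, -0.9511]
J4: z=[0.8238, 0.5262, -0.2107] o=[-0.3170, 0.0911, 0.0209] → [0.1616, -0.3584, -0.2632, 0.8238, 0.5262, -0.2107]
J5: z=[0.4813, -0.8457, -0.2304] o=[-0.1493, 0.0416, 0.5529] → [-0.0693, 0.1116, -0.5546, 0.4813, -0.8457, -0.2304]
q̇ = J⁺·V = [0.2680, -0.9480, 0.0470, 0.1650, 0.0700]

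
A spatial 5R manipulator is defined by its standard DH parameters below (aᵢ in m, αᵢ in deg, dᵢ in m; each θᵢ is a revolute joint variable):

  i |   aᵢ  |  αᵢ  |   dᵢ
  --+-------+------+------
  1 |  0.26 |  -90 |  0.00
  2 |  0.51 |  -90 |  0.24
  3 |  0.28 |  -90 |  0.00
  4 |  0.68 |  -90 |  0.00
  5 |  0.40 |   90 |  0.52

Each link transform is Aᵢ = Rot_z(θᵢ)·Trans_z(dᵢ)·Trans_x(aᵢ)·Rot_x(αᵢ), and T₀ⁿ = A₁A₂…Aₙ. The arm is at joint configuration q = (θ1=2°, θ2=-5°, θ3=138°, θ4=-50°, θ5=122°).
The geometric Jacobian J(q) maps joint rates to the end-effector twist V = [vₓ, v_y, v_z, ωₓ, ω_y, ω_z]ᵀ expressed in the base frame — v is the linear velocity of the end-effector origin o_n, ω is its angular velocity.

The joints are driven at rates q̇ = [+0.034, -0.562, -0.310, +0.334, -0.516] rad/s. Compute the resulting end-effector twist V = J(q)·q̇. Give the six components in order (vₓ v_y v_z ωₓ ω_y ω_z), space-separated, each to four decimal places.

0.3015 -0.2976 0.1285 0.0736 -0.0468 0.0185

o_n = [0.2945, -0.6574, -0.0234]
J₁: ẑ×o_n = [0.6574, 0.2945, -0.0000], ω = ẑ
J2: z=[-0.0349, 0.9994, 0.0000] o=[0.2598, 0.0091, 0.0000] → [-0.0234, -0.0008, -0.0114, -0.0349, 0.9994, 0.0000]
J3: z=[0.0871, 0.0030, -0.9962] o=[0.7592, 0.2667, 0.0444] → [-0.9208, 0.4688, -0.0791, 0.0871, 0.0030, -0.9962]
J4: z=[-0.6921, 0.7194, -0.0583] o=[0.5586, 0.0722, 0.0263] → [-0.0783, -0.0190, 0.6950, -0.6921, 0.7194, -0.0583]
J5: z=[-0.6049, -0.5340, 0.5907] o=[0.2908, -0.2298, -0.5209] → [-0.0131, 0.3032, 0.2606, -0.6049, -0.5340, 0.5907]
V = J·q̇ = [0.3015, -0.2976, 0.1285, 0.0736, -0.0468, 0.0185]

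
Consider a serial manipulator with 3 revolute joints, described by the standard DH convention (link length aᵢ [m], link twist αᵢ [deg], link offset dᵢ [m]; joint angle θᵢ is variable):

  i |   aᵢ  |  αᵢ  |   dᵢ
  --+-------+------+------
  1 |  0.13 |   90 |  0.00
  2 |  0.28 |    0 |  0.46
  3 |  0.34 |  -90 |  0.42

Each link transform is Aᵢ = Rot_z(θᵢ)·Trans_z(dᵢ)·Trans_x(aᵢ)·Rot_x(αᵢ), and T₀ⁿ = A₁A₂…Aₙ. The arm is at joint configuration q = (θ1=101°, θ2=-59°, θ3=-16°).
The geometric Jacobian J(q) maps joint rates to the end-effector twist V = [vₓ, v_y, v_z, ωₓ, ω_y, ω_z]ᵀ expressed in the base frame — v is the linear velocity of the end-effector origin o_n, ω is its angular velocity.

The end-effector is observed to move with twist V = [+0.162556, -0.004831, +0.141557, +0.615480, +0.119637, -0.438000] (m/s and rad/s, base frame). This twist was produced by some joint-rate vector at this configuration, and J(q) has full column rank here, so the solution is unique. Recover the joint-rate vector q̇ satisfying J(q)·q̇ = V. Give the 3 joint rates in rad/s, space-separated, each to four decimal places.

o_n = [0.7947, 0.5235, -0.5684]
J₁: ẑ×o_n = [-0.5235, 0.7947, 0.0000], ω = ẑ
J2: z=[0.9816, 0.1908, 0.0000] o=[-0.0248, 0.1276, 0.0000] → [-0.1085, 0.5580, 0.2322, 0.9816, 0.1908, 0.0000]
J3: z=[0.9816, 0.1908, 0.0000] o=[0.3992, 0.3569, -0.2400] → [-0.0627, 0.3224, 0.0880, 0.9816, 0.1908, 0.0000]
q̇ = J⁺·V = [-0.4380, 0.5990, 0.0280]

-0.4380 0.5990 0.0280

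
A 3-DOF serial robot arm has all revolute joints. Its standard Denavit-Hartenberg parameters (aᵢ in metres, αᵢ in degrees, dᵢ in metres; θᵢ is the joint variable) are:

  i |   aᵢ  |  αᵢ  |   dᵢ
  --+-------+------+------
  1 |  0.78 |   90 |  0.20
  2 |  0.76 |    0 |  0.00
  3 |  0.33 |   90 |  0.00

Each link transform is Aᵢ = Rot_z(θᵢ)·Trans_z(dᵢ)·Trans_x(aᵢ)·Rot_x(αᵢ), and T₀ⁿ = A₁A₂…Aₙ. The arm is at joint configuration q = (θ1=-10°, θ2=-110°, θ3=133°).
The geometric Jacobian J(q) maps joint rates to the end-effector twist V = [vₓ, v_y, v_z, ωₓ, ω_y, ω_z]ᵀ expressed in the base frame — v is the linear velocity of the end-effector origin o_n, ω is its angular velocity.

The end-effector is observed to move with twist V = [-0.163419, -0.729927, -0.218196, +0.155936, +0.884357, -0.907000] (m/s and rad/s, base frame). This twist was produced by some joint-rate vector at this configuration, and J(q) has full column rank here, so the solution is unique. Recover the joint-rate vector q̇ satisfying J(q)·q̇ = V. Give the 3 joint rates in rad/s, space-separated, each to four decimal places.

o_n = [0.8113, -0.1431, -0.3852]
J₁: ẑ×o_n = [0.1431, 0.8113, -0.0000], ω = ẑ
J2: z=[-0.1736, -0.9848, 0.0000] o=[0.7682, -0.1354, 0.2000] → [0.5763, -0.1016, 0.0438, -0.1736, -0.9848, 0.0000]
J3: z=[-0.1736, -0.9848, 0.0000] o=[0.5122, -0.0903, -0.5142] → [-0.1270, 0.0224, 0.3038, -0.1736, -0.9848, 0.0000]
q̇ = J⁺·V = [-0.9070, -0.2100, -0.6880]

-0.9070 -0.2100 -0.6880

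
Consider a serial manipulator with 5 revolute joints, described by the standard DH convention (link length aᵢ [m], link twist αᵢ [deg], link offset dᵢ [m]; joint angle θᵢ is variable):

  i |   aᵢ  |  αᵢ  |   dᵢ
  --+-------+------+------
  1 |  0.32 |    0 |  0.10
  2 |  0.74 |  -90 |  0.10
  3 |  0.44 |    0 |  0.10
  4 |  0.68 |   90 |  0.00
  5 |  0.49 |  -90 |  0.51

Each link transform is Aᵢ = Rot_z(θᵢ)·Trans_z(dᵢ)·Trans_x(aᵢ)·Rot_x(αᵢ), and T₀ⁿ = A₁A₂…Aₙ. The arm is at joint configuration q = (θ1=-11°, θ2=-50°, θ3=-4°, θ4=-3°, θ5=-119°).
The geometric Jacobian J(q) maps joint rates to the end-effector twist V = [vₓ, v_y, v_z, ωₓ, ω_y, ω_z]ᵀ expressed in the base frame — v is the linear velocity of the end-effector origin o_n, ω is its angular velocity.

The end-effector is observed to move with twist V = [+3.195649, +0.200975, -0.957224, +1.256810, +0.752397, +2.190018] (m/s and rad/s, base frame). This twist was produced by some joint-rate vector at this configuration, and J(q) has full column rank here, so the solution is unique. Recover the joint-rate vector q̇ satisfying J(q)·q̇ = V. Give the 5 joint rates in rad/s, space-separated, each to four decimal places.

o_n = [0.7811, -1.5812, 0.7908]
J₁: ẑ×o_n = [1.5812, 0.7811, -0.0000], ω = ẑ
J2: z=[0.0000, 0.0000, 1.0000] o=[0.3141, -0.0611, 0.1000] → [1.5201, 0.4670, -0.0000, 0.0000, 0.0000, 1.0000]
J3: z=[0.8746, 0.4848, 0.0000] o=[0.6729, -0.7083, 0.2000] → [0.2864, -0.5167, -0.8159, 0.8746, 0.4848, 0.0000]
J4: z=[0.8746, 0.4848, 0.0000] o=[0.9731, -1.0437, 0.2307] → [0.2716, -0.4899, -0.3770, 0.8746, 0.4848, 0.0000]
J5: z=[-0.0591, 0.1066, 0.9925] o=[1.3004, -1.6340, 0.3136] → [-0.0015, -0.4872, 0.0522, -0.0591, 0.1066, 0.9925]
q̇ = J⁺·V = [0.9610, 0.8320, 0.9710, 0.4930, 0.4000]

0.9610 0.8320 0.9710 0.4930 0.4000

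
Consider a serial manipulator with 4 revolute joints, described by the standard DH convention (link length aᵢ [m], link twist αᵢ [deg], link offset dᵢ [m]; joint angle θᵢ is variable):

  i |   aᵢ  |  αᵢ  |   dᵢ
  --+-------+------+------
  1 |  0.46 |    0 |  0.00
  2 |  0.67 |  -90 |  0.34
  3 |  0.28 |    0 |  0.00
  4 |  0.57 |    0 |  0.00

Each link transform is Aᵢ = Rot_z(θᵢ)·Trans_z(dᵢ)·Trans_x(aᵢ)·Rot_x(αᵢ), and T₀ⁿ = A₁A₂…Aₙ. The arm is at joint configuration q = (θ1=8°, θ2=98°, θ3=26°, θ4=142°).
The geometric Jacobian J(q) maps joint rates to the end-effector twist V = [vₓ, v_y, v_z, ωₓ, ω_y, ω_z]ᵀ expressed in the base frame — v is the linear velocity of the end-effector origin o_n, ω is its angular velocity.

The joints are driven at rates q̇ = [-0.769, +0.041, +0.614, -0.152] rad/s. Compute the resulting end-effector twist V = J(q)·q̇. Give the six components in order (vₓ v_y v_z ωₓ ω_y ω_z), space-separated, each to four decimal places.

0.3399 -0.4023 0.1031 -0.4441 -0.1273 -0.7280

o_n = [0.3552, 0.4140, 0.0987]
J₁: ẑ×o_n = [-0.4140, 0.3552, 0.0000], ω = ẑ
J2: z=[0.0000, 0.0000, 1.0000] o=[0.4555, 0.0640, 0.0000] → [-0.3500, -0.1004, 0.0000, 0.0000, 0.0000, 1.0000]
J3: z=[-0.9613, -0.2756, 0.0000] o=[0.2708, 0.7081, 0.3400] → [0.0665, -0.2319, 0.3059, -0.9613, -0.2756, 0.0000]
J4: z=[-0.9613, -0.2756, 0.0000] o=[0.2015, 0.9500, 0.2173] → [0.0327, -0.1139, 0.5575, -0.9613, -0.2756, 0.0000]
V = J·q̇ = [0.3399, -0.4023, 0.1031, -0.4441, -0.1273, -0.7280]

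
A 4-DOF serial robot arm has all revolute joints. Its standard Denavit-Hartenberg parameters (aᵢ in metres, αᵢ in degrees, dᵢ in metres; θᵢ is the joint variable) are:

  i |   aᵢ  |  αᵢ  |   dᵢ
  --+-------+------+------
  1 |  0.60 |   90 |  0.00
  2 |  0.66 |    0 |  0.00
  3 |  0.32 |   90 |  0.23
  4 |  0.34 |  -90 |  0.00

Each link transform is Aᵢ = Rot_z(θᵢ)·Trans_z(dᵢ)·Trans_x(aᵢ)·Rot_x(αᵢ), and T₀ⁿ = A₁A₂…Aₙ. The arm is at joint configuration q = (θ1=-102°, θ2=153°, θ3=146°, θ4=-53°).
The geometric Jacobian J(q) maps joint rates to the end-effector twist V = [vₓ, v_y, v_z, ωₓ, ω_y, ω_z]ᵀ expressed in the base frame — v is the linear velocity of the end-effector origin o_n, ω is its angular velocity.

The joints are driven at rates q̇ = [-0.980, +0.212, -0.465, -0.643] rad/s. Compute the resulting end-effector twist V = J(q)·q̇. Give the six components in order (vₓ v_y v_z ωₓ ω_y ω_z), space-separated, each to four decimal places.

o_n = [-0.0147, -0.2691, -0.1592]
J₁: ẑ×o_n = [0.2691, -0.0147, 0.0000], ω = ẑ
J2: z=[-0.9781, 0.2079, 0.0000] o=[-0.1247, -0.5869, 0.0000] → [-0.0331, -0.1557, -0.3337, -0.9781, 0.2079, 0.0000]
J3: z=[-0.9781, 0.2079, 0.0000] o=[-0.0025, -0.0117, 0.2996] → [-0.0954, -0.4488, 0.2543, -0.9781, 0.2079, 0.0000]
J4: z=[0.1818, 0.8555, -0.4848] o=[-0.2597, -0.1156, 0.0198] → [-0.2275, -0.0862, -0.2375, 0.1818, 0.8555, -0.4848]
V = J·q̇ = [-0.0801, 0.2456, -0.0363, 0.1305, -0.6027, -0.6683]

-0.0801 0.2456 -0.0363 0.1305 -0.6027 -0.6683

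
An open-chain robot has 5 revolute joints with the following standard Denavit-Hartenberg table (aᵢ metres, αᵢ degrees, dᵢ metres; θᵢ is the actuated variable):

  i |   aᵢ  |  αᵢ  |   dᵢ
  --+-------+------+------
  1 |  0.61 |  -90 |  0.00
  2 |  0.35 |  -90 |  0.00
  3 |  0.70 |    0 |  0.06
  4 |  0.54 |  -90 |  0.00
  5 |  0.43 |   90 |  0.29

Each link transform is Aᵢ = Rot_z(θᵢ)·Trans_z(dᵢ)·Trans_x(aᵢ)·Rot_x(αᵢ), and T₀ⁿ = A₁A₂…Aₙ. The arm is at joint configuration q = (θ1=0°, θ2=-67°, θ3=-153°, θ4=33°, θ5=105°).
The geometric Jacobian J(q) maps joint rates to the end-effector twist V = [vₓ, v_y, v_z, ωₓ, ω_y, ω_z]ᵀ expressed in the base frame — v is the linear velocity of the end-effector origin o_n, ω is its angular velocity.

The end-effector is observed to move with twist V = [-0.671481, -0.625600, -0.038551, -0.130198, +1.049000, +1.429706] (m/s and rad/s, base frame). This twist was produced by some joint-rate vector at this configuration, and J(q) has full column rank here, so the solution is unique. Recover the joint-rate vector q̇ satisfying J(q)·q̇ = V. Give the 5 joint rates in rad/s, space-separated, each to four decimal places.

0.6820 0.6810 -0.8110 0.3990 0.7360

o_n = [0.1903, 0.8341, -0.0792]
J₁: ẑ×o_n = [-0.8341, 0.1903, 0.0000], ω = ẑ
J2: z=[0.0000, 1.0000, 0.0000] o=[0.6100, 0.0000, 0.0000] → [-0.0792, -0.0000, 0.4197, 0.0000, 1.0000, 0.0000]
J3: z=[0.9205, 0.0000, -0.3907] o=[0.7468, -0.0000, 0.3222] → [0.3259, 0.5869, 0.7678, 0.9205, 0.0000, -0.3907]
J4: z=[0.9205, 0.0000, -0.3907] o=[0.5583, 0.3178, -0.2754] → [0.2017, -0.0368, 0.4752, 0.9205, 0.0000, -0.3907]
J5: z=[0.3384, 0.5000, 0.7972] o=[0.4528, 0.7854, -0.5239] → [0.1836, -0.3597, 0.1477, 0.3384, 0.5000, 0.7972]
q̇ = J⁺·V = [0.6820, 0.6810, -0.8110, 0.3990, 0.7360]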